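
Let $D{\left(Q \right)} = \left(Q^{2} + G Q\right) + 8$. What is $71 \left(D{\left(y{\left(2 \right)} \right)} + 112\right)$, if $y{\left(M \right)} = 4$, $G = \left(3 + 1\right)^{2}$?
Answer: $14200$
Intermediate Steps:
$G = 16$ ($G = 4^{2} = 16$)
$D{\left(Q \right)} = 8 + Q^{2} + 16 Q$ ($D{\left(Q \right)} = \left(Q^{2} + 16 Q\right) + 8 = 8 + Q^{2} + 16 Q$)
$71 \left(D{\left(y{\left(2 \right)} \right)} + 112\right) = 71 \left(\left(8 + 4^{2} + 16 \cdot 4\right) + 112\right) = 71 \left(\left(8 + 16 + 64\right) + 112\right) = 71 \left(88 + 112\right) = 71 \cdot 200 = 14200$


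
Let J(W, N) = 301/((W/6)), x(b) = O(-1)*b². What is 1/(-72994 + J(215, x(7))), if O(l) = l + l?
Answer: -5/364928 ≈ -1.3701e-5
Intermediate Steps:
O(l) = 2*l
x(b) = -2*b² (x(b) = (2*(-1))*b² = -2*b²)
J(W, N) = 1806/W (J(W, N) = 301/((W*(⅙))) = 301/((W/6)) = 301*(6/W) = 1806/W)
1/(-72994 + J(215, x(7))) = 1/(-72994 + 1806/215) = 1/(-72994 + 1806*(1/215)) = 1/(-72994 + 42/5) = 1/(-364928/5) = -5/364928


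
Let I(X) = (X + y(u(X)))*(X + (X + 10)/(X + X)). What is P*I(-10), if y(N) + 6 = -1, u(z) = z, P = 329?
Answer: 55930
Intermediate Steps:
y(N) = -7 (y(N) = -6 - 1 = -7)
I(X) = (-7 + X)*(X + (10 + X)/(2*X)) (I(X) = (X - 7)*(X + (X + 10)/(X + X)) = (-7 + X)*(X + (10 + X)/((2*X))) = (-7 + X)*(X + (10 + X)*(1/(2*X))) = (-7 + X)*(X + (10 + X)/(2*X)))
P*I(-10) = 329*(3/2 + (-10)² - 35/(-10) - 13/2*(-10)) = 329*(3/2 + 100 - 35*(-⅒) + 65) = 329*(3/2 + 100 + 7/2 + 65) = 329*170 = 55930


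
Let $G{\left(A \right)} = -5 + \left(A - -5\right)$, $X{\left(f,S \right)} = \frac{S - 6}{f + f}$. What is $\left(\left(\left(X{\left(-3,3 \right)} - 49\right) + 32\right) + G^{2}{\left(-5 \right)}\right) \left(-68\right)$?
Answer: $-578$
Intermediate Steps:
$X{\left(f,S \right)} = \frac{-6 + S}{2 f}$
$G{\left(A \right)} = A$ ($G{\left(A \right)} = -5 + \left(A + 5\right) = -5 + \left(5 + A\right) = A$)
$\left(\left(\left(X{\left(-3,3 \right)} - 49\right) + 32\right) + G^{2}{\left(-5 \right)}\right) \left(-68\right) = \left(\left(\left(\frac{-6 + 3}{2 \left(-3\right)} - 49\right) + 32\right) + \left(-5\right)^{2}\right) \left(-68\right) = \left(\left(\left(\frac{1}{2} \left(- \frac{1}{3}\right) \left(-3\right) - 49\right) + 32\right) + 25\right) \left(-68\right) = \left(\left(\left(\frac{1}{2} - 49\right) + 32\right) + 25\right) \left(-68\right) = \left(\left(- \frac{97}{2} + 32\right) + 25\right) \left(-68\right) = \left(- \frac{33}{2} + 25\right) \left(-68\right) = \frac{17}{2} \left(-68\right) = -578$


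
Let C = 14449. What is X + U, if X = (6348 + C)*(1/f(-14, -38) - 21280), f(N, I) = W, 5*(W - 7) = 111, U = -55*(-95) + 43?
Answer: -64612910247/146 ≈ -4.4255e+8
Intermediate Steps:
U = 5268 (U = 5225 + 43 = 5268)
W = 146/5 (W = 7 + (⅕)*111 = 7 + 111/5 = 146/5 ≈ 29.200)
f(N, I) = 146/5
X = -64613679375/146 (X = (6348 + 14449)*(1/(146/5) - 21280) = 20797*(5/146 - 21280) = 20797*(-3106875/146) = -64613679375/146 ≈ -4.4256e+8)
X + U = -64613679375/146 + 5268 = -64612910247/146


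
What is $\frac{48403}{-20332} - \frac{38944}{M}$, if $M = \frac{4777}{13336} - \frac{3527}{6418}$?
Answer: $\frac{33885264625780263}{166491489476} \approx 2.0353 \cdot 10^{5}$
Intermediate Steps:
$M = - \frac{8188643}{42795224}$ ($M = 4777 \cdot \frac{1}{13336} - \frac{3527}{6418} = \frac{4777}{13336} - \frac{3527}{6418} = - \frac{8188643}{42795224} \approx -0.19134$)
$\frac{48403}{-20332} - \frac{38944}{M} = \frac{48403}{-20332} - \frac{38944}{- \frac{8188643}{42795224}} = 48403 \left(- \frac{1}{20332}\right) - - \frac{1666617203456}{8188643} = - \frac{48403}{20332} + \frac{1666617203456}{8188643} = \frac{33885264625780263}{166491489476}$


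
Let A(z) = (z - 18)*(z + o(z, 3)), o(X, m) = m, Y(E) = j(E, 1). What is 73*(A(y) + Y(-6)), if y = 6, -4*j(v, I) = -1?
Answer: -31463/4 ≈ -7865.8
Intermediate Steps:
j(v, I) = ¼ (j(v, I) = -¼*(-1) = ¼)
Y(E) = ¼
A(z) = (-18 + z)*(3 + z) (A(z) = (z - 18)*(z + 3) = (-18 + z)*(3 + z))
73*(A(y) + Y(-6)) = 73*((-54 + 6² - 15*6) + ¼) = 73*((-54 + 36 - 90) + ¼) = 73*(-108 + ¼) = 73*(-431/4) = -31463/4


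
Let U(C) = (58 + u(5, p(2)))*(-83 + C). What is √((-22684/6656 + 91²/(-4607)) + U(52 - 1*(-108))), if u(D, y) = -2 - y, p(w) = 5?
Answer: √3601205656913930/958256 ≈ 62.624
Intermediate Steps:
U(C) = -4233 + 51*C (U(C) = (58 + (-2 - 1*5))*(-83 + C) = (58 + (-2 - 5))*(-83 + C) = (58 - 7)*(-83 + C) = 51*(-83 + C) = -4233 + 51*C)
√((-22684/6656 + 91²/(-4607)) + U(52 - 1*(-108))) = √((-22684/6656 + 91²/(-4607)) + (-4233 + 51*(52 - 1*(-108)))) = √((-22684*1/6656 + 8281*(-1/4607)) + (-4233 + 51*(52 + 108))) = √((-5671/1664 - 8281/4607) + (-4233 + 51*160)) = √(-39905881/7666048 + (-4233 + 8160)) = √(-39905881/7666048 + 3927) = √(30064664615/7666048) = √3601205656913930/958256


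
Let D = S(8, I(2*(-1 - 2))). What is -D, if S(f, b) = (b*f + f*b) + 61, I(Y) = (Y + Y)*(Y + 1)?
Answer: -1021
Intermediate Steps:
I(Y) = 2*Y*(1 + Y) (I(Y) = (2*Y)*(1 + Y) = 2*Y*(1 + Y))
S(f, b) = 61 + 2*b*f (S(f, b) = (b*f + b*f) + 61 = 2*b*f + 61 = 61 + 2*b*f)
D = 1021 (D = 61 + 2*(2*(2*(-1 - 2))*(1 + 2*(-1 - 2)))*8 = 61 + 2*(2*(2*(-3))*(1 + 2*(-3)))*8 = 61 + 2*(2*(-6)*(1 - 6))*8 = 61 + 2*(2*(-6)*(-5))*8 = 61 + 2*60*8 = 61 + 960 = 1021)
-D = -1*1021 = -1021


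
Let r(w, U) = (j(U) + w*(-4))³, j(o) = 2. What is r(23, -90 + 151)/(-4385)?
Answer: 145800/877 ≈ 166.25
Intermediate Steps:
r(w, U) = (2 - 4*w)³ (r(w, U) = (2 + w*(-4))³ = (2 - 4*w)³)
r(23, -90 + 151)/(-4385) = -8*(-1 + 2*23)³/(-4385) = -8*(-1 + 46)³*(-1/4385) = -8*45³*(-1/4385) = -8*91125*(-1/4385) = -729000*(-1/4385) = 145800/877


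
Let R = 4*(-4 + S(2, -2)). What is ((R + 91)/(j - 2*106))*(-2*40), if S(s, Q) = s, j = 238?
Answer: -3320/13 ≈ -255.38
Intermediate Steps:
R = -8 (R = 4*(-4 + 2) = 4*(-2) = -8)
((R + 91)/(j - 2*106))*(-2*40) = ((-8 + 91)/(238 - 2*106))*(-2*40) = (83/(238 - 212))*(-80) = (83/26)*(-80) = -3320/13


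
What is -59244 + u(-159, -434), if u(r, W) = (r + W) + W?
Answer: -60271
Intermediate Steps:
u(r, W) = r + 2*W (u(r, W) = (W + r) + W = r + 2*W)
-59244 + u(-159, -434) = -59244 + (-159 + 2*(-434)) = -59244 + (-159 - 868) = -59244 - 1027 = -60271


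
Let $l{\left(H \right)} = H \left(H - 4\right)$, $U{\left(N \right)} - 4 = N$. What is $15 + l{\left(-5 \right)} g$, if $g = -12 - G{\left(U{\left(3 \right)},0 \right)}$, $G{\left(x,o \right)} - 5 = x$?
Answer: $-1065$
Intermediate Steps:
$U{\left(N \right)} = 4 + N$
$G{\left(x,o \right)} = 5 + x$
$g = -24$ ($g = -12 - \left(5 + \left(4 + 3\right)\right) = -12 - \left(5 + 7\right) = -12 - 12 = -24$)
$l{\left(H \right)} = H \left(-4 + H\right)$
$15 + l{\left(-5 \right)} g = 15 + - 5 \left(-4 - 5\right) \left(-24\right) = 15 + \left(-5\right) \left(-9\right) \left(-24\right) = 15 + 45 \left(-24\right) = 15 - 1080 = -1065$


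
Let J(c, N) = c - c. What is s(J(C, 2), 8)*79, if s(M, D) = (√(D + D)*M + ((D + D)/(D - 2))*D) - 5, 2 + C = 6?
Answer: 3871/3 ≈ 1290.3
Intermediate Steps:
C = 4 (C = -2 + 6 = 4)
J(c, N) = 0
s(M, D) = -5 + 2*D²/(-2 + D) + M*√2*√D (s(M, D) = (√(2*D)*M + ((2*D)/(-2 + D))*D) - 5 = ((√2*√D)*M + (2*D/(-2 + D))*D) - 5 = (M*√2*√D + 2*D²/(-2 + D)) - 5 = (2*D²/(-2 + D) + M*√2*√D) - 5 = -5 + 2*D²/(-2 + D) + M*√2*√D)
s(J(C, 2), 8)*79 = ((10 - 5*8 + 2*8² + 0*√2*8^(3/2) - 2*0*√2*√8)/(-2 + 8))*79 = ((10 - 40 + 2*64 + 0*√2*(16*√2) - 2*0*√2*2*√2)/6)*79 = ((10 - 40 + 128 + 0 + 0)/6)*79 = ((⅙)*98)*79 = (49/3)*79 = 3871/3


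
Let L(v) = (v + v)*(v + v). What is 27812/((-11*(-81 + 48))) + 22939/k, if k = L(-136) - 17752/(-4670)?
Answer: 1608095498029/20904143436 ≈ 76.927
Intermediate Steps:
L(v) = 4*v**2 (L(v) = (2*v)*(2*v) = 4*v**2)
k = 172761516/2335 (k = 4*(-136)**2 - 17752/(-4670) = 4*18496 - 17752*(-1/4670) = 73984 + 8876/2335 = 172761516/2335 ≈ 73988.)
27812/((-11*(-81 + 48))) + 22939/k = 27812/((-11*(-81 + 48))) + 22939/(172761516/2335) = 27812/((-11*(-33))) + 22939*(2335/172761516) = 27812/363 + 53562565/172761516 = 1608095498029/20904143436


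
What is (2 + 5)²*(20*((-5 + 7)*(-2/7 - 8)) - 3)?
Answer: -16387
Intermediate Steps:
(2 + 5)²*(20*((-5 + 7)*(-2/7 - 8)) - 3) = 7²*(20*(2*(-2*⅐ - 8)) - 3) = 49*(20*(2*(-2/7 - 8)) - 3) = 49*(20*(2*(-58/7)) - 3) = 49*(20*(-116/7) - 3) = 49*(-2320/7 - 3) = 49*(-2341/7) = -16387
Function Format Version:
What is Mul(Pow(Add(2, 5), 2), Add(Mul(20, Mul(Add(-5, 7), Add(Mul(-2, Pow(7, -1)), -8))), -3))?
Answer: -16387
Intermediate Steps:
Mul(Pow(Add(2, 5), 2), Add(Mul(20, Mul(Add(-5, 7), Add(Mul(-2, Pow(7, -1)), -8))), -3)) = Mul(Pow(7, 2), Add(Mul(20, Mul(2, Add(Mul(-2, Rational(1, 7)), -8))), -3)) = Mul(49, Add(Mul(20, Mul(2, Add(Rational(-2, 7), -8))), -3)) = Mul(49, Add(Mul(20, Mul(2, Rational(-58, 7))), -3)) = Mul(49, Add(Mul(20, Rational(-116, 7)), -3)) = Mul(49, Add(Rational(-2320, 7), -3)) = Mul(49, Rational(-2341, 7)) = -16387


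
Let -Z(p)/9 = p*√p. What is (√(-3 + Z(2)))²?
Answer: -3 - 18*√2 ≈ -28.456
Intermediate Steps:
Z(p) = -9*p^(3/2) (Z(p) = -9*p*√p = -9*p^(3/2))
(√(-3 + Z(2)))² = (√(-3 - 18*√2))² = -3 - 18*√2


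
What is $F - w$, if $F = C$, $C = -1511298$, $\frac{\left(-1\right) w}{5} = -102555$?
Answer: $-2024073$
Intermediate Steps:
$w = 512775$ ($w = \left(-5\right) \left(-102555\right) = 512775$)
$F = -1511298$
$F - w = -1511298 - 512775 = -2024073$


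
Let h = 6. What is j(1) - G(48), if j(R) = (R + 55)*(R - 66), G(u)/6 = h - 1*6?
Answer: -3640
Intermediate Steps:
G(u) = 0 (G(u) = 6*(6 - 1*6) = 6*(6 - 6) = 6*0 = 0)
j(R) = (-66 + R)*(55 + R) (j(R) = (55 + R)*(-66 + R) = (-66 + R)*(55 + R))
j(1) - G(48) = (-3630 + 1² - 11*1) - 1*0 = (-3630 + 1 - 11) + 0 = -3640 + 0 = -3640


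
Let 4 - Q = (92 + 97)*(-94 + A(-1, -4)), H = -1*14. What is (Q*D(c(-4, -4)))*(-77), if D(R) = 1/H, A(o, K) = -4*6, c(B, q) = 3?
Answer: 122683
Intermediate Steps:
A(o, K) = -24
H = -14
Q = 22306 (Q = 4 - (92 + 97)*(-94 - 24) = 4 - 189*(-118) = 4 - 1*(-22302) = 4 + 22302 = 22306)
D(R) = -1/14 (D(R) = 1/(-14) = -1/14)
(Q*D(c(-4, -4)))*(-77) = (22306*(-1/14))*(-77) = -11153/7*(-77) = 122683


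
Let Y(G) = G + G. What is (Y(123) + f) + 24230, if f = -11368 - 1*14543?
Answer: -1435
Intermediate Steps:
Y(G) = 2*G
f = -25911 (f = -11368 - 14543 = -25911)
(Y(123) + f) + 24230 = (2*123 - 25911) + 24230 = (246 - 25911) + 24230 = -25665 + 24230 = -1435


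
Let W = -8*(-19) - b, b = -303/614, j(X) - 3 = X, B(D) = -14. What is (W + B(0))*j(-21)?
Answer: -765315/307 ≈ -2492.9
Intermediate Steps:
j(X) = 3 + X
b = -303/614 (b = -303*1/614 = -303/614 ≈ -0.49349)
W = 93631/614 (W = -8*(-19) - 1*(-303/614) = 152 + 303/614 = 93631/614 ≈ 152.49)
(W + B(0))*j(-21) = (93631/614 - 14)*(3 - 21) = (85035/614)*(-18) = -765315/307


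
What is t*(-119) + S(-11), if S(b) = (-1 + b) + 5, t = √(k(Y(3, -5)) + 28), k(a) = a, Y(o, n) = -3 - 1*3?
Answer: -7 - 119*√22 ≈ -565.16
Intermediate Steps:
Y(o, n) = -6 (Y(o, n) = -3 - 3 = -6)
t = √22 (t = √(-6 + 28) = √22 ≈ 4.6904)
S(b) = 4 + b
t*(-119) + S(-11) = √22*(-119) + (4 - 11) = -119*√22 - 7 = -7 - 119*√22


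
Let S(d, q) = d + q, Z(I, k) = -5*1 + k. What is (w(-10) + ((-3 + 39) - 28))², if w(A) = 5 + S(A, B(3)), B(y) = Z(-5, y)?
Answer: 1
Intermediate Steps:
Z(I, k) = -5 + k
B(y) = -5 + y
w(A) = 3 + A (w(A) = 5 + (A + (-5 + 3)) = 5 + (A - 2) = 5 + (-2 + A) = 3 + A)
(w(-10) + ((-3 + 39) - 28))² = ((3 - 10) + ((-3 + 39) - 28))² = (-7 + (36 - 28))² = (-7 + 8)² = 1² = 1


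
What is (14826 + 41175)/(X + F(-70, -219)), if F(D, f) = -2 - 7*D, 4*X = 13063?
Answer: 6788/455 ≈ 14.919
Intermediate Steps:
X = 13063/4 (X = (¼)*13063 = 13063/4 ≈ 3265.8)
(14826 + 41175)/(X + F(-70, -219)) = (14826 + 41175)/(13063/4 + (-2 - 7*(-70))) = 56001/(13063/4 + (-2 + 490)) = 56001/(13063/4 + 488) = 56001/(15015/4) = 56001*(4/15015) = 6788/455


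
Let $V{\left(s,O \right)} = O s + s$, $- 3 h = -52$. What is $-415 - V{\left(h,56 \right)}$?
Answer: $-1403$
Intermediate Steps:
$h = \frac{52}{3}$ ($h = \left(- \frac{1}{3}\right) \left(-52\right) = \frac{52}{3} \approx 17.333$)
$V{\left(s,O \right)} = s + O s$
$-415 - V{\left(h,56 \right)} = -415 - \frac{52 \left(1 + 56\right)}{3} = -415 - \frac{52}{3} \cdot 57 = -415 - 988 = -1403$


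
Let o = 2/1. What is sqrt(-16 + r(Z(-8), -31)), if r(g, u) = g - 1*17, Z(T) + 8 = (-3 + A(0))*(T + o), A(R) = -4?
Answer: 1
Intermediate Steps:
o = 2 (o = 2*1 = 2)
Z(T) = -22 - 7*T (Z(T) = -8 + (-3 - 4)*(T + 2) = -8 - 7*(2 + T) = -8 + (-14 - 7*T) = -22 - 7*T)
r(g, u) = -17 + g (r(g, u) = g - 17 = -17 + g)
sqrt(-16 + r(Z(-8), -31)) = sqrt(-16 + (-17 + (-22 - 7*(-8)))) = sqrt(-16 + (-17 + (-22 + 56))) = sqrt(-16 + (-17 + 34)) = sqrt(-16 + 17) = sqrt(1) = 1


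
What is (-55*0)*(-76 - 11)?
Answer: 0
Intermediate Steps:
(-55*0)*(-76 - 11) = 0*(-87) = 0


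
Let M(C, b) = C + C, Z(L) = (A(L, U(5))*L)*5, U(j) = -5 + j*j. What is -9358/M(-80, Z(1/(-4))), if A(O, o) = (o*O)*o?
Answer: 4679/80 ≈ 58.487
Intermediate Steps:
U(j) = -5 + j**2
A(O, o) = O*o**2 (A(O, o) = (O*o)*o = O*o**2)
Z(L) = 2000*L**2 (Z(L) = ((L*(-5 + 5**2)**2)*L)*5 = ((L*(-5 + 25)**2)*L)*5 = ((L*20**2)*L)*5 = ((L*400)*L)*5 = ((400*L)*L)*5 = (400*L**2)*5 = 2000*L**2)
M(C, b) = 2*C
-9358/M(-80, Z(1/(-4))) = -9358/(2*(-80)) = -9358/(-160) = -9358*(-1/160) = 4679/80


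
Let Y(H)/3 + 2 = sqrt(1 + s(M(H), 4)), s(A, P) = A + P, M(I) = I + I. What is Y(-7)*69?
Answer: -414 + 621*I ≈ -414.0 + 621.0*I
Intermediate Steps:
M(I) = 2*I
Y(H) = -6 + 3*sqrt(5 + 2*H) (Y(H) = -6 + 3*sqrt(1 + (2*H + 4)) = -6 + 3*sqrt(1 + (4 + 2*H)) = -6 + 3*sqrt(5 + 2*H))
Y(-7)*69 = (-6 + 3*sqrt(5 + 2*(-7)))*69 = (-6 + 3*sqrt(5 - 14))*69 = (-6 + 3*sqrt(-9))*69 = (-6 + 3*(3*I))*69 = (-6 + 9*I)*69 = -414 + 621*I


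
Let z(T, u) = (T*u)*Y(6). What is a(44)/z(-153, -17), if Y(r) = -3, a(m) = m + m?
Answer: -88/7803 ≈ -0.011278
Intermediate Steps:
a(m) = 2*m
z(T, u) = -3*T*u (z(T, u) = (T*u)*(-3) = -3*T*u)
a(44)/z(-153, -17) = (2*44)/((-3*(-153)*(-17))) = 88/(-7803) = 88*(-1/7803) = -88/7803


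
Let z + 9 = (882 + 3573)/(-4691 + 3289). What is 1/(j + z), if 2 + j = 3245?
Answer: 1402/4529613 ≈ 0.00030952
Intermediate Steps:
z = -17073/1402 (z = -9 + (882 + 3573)/(-4691 + 3289) = -9 + 4455/(-1402) = -9 + 4455*(-1/1402) = -9 - 4455/1402 = -17073/1402 ≈ -12.178)
j = 3243 (j = -2 + 3245 = 3243)
1/(j + z) = 1/(3243 - 17073/1402) = 1/(4529613/1402) = 1402/4529613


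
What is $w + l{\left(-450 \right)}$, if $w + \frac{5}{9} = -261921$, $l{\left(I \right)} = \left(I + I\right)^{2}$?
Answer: $\frac{4932706}{9} \approx 5.4808 \cdot 10^{5}$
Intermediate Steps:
$l{\left(I \right)} = 4 I^{2}$ ($l{\left(I \right)} = \left(2 I\right)^{2} = 4 I^{2}$)
$w = - \frac{2357294}{9}$ ($w = - \frac{5}{9} - 261921 = - \frac{2357294}{9} \approx -2.6192 \cdot 10^{5}$)
$w + l{\left(-450 \right)} = - \frac{2357294}{9} + 4 \left(-450\right)^{2} = - \frac{2357294}{9} + 4 \cdot 202500 = - \frac{2357294}{9} + 810000 = \frac{4932706}{9}$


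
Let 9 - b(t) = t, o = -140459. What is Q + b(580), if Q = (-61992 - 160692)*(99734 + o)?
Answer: 9068805329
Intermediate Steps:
b(t) = 9 - t
Q = 9068805900 (Q = (-61992 - 160692)*(99734 - 140459) = -222684*(-40725) = 9068805900)
Q + b(580) = 9068805900 + (9 - 1*580) = 9068805900 + (9 - 580) = 9068805900 - 571 = 9068805329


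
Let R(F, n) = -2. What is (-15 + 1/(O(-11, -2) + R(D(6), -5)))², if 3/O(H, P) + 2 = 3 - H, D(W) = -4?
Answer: 11881/49 ≈ 242.47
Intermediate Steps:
O(H, P) = 3/(1 - H) (O(H, P) = 3/(-2 + (3 - H)) = 3/(1 - H))
(-15 + 1/(O(-11, -2) + R(D(6), -5)))² = (-15 + 1/(-3/(-1 - 11) - 2))² = (-15 + 1/(-3/(-12) - 2))² = (-15 + 1/(-3*(-1/12) - 2))² = (-15 + 1/(¼ - 2))² = (-15 + 1/(-7/4))² = (-15 - 4/7)² = (-109/7)² = 11881/49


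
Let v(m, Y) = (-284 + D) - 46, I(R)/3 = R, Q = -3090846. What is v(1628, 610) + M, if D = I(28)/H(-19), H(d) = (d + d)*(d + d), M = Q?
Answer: -1115914515/361 ≈ -3.0912e+6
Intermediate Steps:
M = -3090846
I(R) = 3*R
H(d) = 4*d**2 (H(d) = (2*d)*(2*d) = 4*d**2)
D = 21/361 (D = (3*28)/((4*(-19)**2)) = 84/((4*361)) = 84/1444 = 84*(1/1444) = 21/361 ≈ 0.058172)
v(m, Y) = -119109/361 (v(m, Y) = (-284 + 21/361) - 46 = -102503/361 - 46 = -119109/361)
v(1628, 610) + M = -119109/361 - 3090846 = -1115914515/361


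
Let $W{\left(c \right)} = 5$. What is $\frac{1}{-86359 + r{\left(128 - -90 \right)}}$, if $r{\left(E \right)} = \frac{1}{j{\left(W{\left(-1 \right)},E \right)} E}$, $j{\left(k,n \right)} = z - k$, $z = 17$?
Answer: $- \frac{2616}{225915143} \approx -1.158 \cdot 10^{-5}$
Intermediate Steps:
$j{\left(k,n \right)} = 17 - k$
$r{\left(E \right)} = \frac{1}{12 E}$ ($r{\left(E \right)} = \frac{1}{\left(17 - 5\right) E} = \frac{1}{12 E}$)
$\frac{1}{-86359 + r{\left(128 - -90 \right)}} = \frac{1}{-86359 + \frac{1}{12 \left(128 - -90\right)}} = \frac{1}{-86359 + \frac{1}{12 \left(128 + 90\right)}} = \frac{1}{-86359 + \frac{1}{12 \cdot 218}} = \frac{1}{-86359 + \frac{1}{12} \cdot \frac{1}{218}} = \frac{1}{-86359 + \frac{1}{2616}} = \frac{1}{- \frac{225915143}{2616}} = - \frac{2616}{225915143}$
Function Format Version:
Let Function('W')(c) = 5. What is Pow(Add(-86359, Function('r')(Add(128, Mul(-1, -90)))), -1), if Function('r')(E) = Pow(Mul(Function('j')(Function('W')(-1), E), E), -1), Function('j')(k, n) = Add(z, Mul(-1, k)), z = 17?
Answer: Rational(-2616, 225915143) ≈ -1.1580e-5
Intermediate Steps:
Function('j')(k, n) = Add(17, Mul(-1, k))
Function('r')(E) = Mul(Rational(1, 12), Pow(E, -1)) (Function('r')(E) = Pow(Mul(Add(17, Mul(-1, 5)), E), -1) = Pow(Mul(Add(17, -5), E), -1) = Pow(Mul(12, E), -1) = Mul(Rational(1, 12), Pow(E, -1)))
Pow(Add(-86359, Function('r')(Add(128, Mul(-1, -90)))), -1) = Pow(Add(-86359, Mul(Rational(1, 12), Pow(Add(128, Mul(-1, -90)), -1))), -1) = Pow(Add(-86359, Mul(Rational(1, 12), Pow(Add(128, 90), -1))), -1) = Pow(Add(-86359, Mul(Rational(1, 12), Pow(218, -1))), -1) = Pow(Add(-86359, Mul(Rational(1, 12), Rational(1, 218))), -1) = Pow(Add(-86359, Rational(1, 2616)), -1) = Pow(Rational(-225915143, 2616), -1) = Rational(-2616, 225915143)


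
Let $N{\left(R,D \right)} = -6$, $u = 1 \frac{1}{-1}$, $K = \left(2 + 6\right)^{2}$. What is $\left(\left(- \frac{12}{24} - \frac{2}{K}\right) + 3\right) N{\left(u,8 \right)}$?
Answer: $- \frac{237}{16} \approx -14.813$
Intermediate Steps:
$K = 64$ ($K = 8^{2} = 64$)
$u = -1$ ($u = 1 \left(-1\right) = -1$)
$\left(\left(- \frac{12}{24} - \frac{2}{K}\right) + 3\right) N{\left(u,8 \right)} = \left(\left(- \frac{12}{24} - \frac{2}{64}\right) + 3\right) \left(-6\right) = \left(\left(\left(-12\right) \frac{1}{24} - \frac{1}{32}\right) + 3\right) \left(-6\right) = \left(\left(- \frac{1}{2} - \frac{1}{32}\right) + 3\right) \left(-6\right) = \left(- \frac{17}{32} + 3\right) \left(-6\right) = \frac{79}{32} \left(-6\right) = - \frac{237}{16}$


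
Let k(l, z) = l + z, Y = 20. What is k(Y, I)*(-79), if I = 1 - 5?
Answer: -1264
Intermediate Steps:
I = -4
k(Y, I)*(-79) = (20 - 4)*(-79) = 16*(-79) = -1264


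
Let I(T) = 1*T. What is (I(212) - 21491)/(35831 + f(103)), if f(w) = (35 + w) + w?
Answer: -7093/12024 ≈ -0.58990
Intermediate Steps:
f(w) = 35 + 2*w
I(T) = T
(I(212) - 21491)/(35831 + f(103)) = (212 - 21491)/(35831 + (35 + 2*103)) = -21279/(35831 + (35 + 206)) = -21279/(35831 + 241) = -21279/36072 = -21279*1/36072 = -7093/12024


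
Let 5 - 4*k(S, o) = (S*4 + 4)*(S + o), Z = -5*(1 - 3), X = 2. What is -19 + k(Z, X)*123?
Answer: -64405/4 ≈ -16101.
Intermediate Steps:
Z = 10 (Z = -5*(-2) = 10)
k(S, o) = 5/4 - (4 + 4*S)*(S + o)/4 (k(S, o) = 5/4 - (S*4 + 4)*(S + o)/4 = 5/4 - (4*S + 4)*(S + o)/4 = 5/4 - (4 + 4*S)*(S + o)/4)
-19 + k(Z, X)*123 = -19 + (5/4 - 1*10 - 1*2 - 1*10**2 - 1*10*2)*123 = -19 + (5/4 - 10 - 2 - 1*100 - 20)*123 = -19 + (5/4 - 10 - 2 - 100 - 20)*123 = -19 - 523/4*123 = -19 - 64329/4 = -64405/4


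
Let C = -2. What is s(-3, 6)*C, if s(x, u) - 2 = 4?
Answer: -12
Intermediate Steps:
s(x, u) = 6 (s(x, u) = 2 + 4 = 6)
s(-3, 6)*C = 6*(-2) = -12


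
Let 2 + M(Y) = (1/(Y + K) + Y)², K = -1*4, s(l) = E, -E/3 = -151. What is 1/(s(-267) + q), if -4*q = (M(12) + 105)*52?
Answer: -64/179021 ≈ -0.00035750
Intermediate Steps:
E = 453 (E = -3*(-151) = 453)
s(l) = 453
K = -4
M(Y) = -2 + (Y + 1/(-4 + Y))² (M(Y) = -2 + (1/(Y - 4) + Y)² = -2 + (1/(-4 + Y) + Y)² = -2 + (Y + 1/(-4 + Y))²)
q = -208013/64 (q = -((-2 + (1 + 12² - 4*12)²/(-4 + 12)²) + 105)*52/4 = -((-2 + (1 + 144 - 48)²/8²) + 105)*52/4 = -((-2 + (1/64)*97²) + 105)*52/4 = -((-2 + (1/64)*9409) + 105)*52/4 = -((-2 + 9409/64) + 105)*52/4 = -(9281/64 + 105)*52/4 = -16001*52/256 = -¼*208013/16 = -208013/64 ≈ -3250.2)
1/(s(-267) + q) = 1/(453 - 208013/64) = 1/(-179021/64) = -64/179021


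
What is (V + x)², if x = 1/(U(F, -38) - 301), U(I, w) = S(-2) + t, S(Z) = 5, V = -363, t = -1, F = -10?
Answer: 11623427344/88209 ≈ 1.3177e+5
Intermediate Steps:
U(I, w) = 4 (U(I, w) = 5 - 1 = 4)
x = -1/297 (x = 1/(4 - 301) = 1/(-297) = -1/297 ≈ -0.0033670)
(V + x)² = (-363 - 1/297)² = (-107812/297)² = 11623427344/88209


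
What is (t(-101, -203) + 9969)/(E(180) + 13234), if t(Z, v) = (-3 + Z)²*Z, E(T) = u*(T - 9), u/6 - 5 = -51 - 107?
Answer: 1082447/143744 ≈ 7.5304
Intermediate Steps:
u = -918 (u = 30 + 6*(-51 - 107) = 30 + 6*(-158) = 30 - 948 = -918)
E(T) = 8262 - 918*T (E(T) = -918*(T - 9) = -918*(-9 + T) = 8262 - 918*T)
t(Z, v) = Z*(-3 + Z)²
(t(-101, -203) + 9969)/(E(180) + 13234) = (-101*(-3 - 101)² + 9969)/((8262 - 918*180) + 13234) = (-101*(-104)² + 9969)/((8262 - 165240) + 13234) = (-101*10816 + 9969)/(-156978 + 13234) = (-1092416 + 9969)/(-143744) = -1082447*(-1/143744) = 1082447/143744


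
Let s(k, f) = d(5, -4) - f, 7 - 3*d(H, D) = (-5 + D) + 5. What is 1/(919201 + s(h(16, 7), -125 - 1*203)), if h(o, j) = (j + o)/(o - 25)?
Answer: 3/2758598 ≈ 1.0875e-6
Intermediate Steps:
d(H, D) = 7/3 - D/3 (d(H, D) = 7/3 - ((-5 + D) + 5)/3 = 7/3 - D/3)
h(o, j) = (j + o)/(-25 + o)
s(k, f) = 11/3 - f (s(k, f) = (7/3 - ⅓*(-4)) - f = (7/3 + 4/3) - f = 11/3 - f)
1/(919201 + s(h(16, 7), -125 - 1*203)) = 1/(919201 + (11/3 - (-125 - 1*203))) = 1/(919201 + (11/3 - (-125 - 203))) = 1/(919201 + (11/3 - 1*(-328))) = 1/(919201 + (11/3 + 328)) = 1/(919201 + 995/3) = 1/(2758598/3) = 3/2758598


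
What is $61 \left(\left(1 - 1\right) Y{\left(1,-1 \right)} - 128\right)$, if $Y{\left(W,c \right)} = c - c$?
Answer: $-7808$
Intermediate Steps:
$Y{\left(W,c \right)} = 0$
$61 \left(\left(1 - 1\right) Y{\left(1,-1 \right)} - 128\right) = 61 \left(\left(1 - 1\right) 0 - 128\right) = 61 \left(0 \cdot 0 - 128\right) = 61 \left(0 - 128\right) = 61 \left(-128\right) = -7808$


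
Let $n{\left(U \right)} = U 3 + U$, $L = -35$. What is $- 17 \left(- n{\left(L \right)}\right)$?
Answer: $-2380$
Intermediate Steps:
$n{\left(U \right)} = 4 U$ ($n{\left(U \right)} = 3 U + U = 4 U$)
$- 17 \left(- n{\left(L \right)}\right) = - 17 \left(- 4 \left(-35\right)\right) = - 17 \left(\left(-1\right) \left(-140\right)\right) = \left(-17\right) 140 = -2380$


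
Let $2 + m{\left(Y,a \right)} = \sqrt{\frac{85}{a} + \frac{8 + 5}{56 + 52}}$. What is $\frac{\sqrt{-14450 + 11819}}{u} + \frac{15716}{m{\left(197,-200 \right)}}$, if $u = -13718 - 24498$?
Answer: $- \frac{33946560}{4649} - \frac{94296 i \sqrt{9870}}{4649} - \frac{i \sqrt{2631}}{38216} \approx -7301.9 - 2015.1 i$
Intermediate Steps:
$m{\left(Y,a \right)} = -2 + \sqrt{\frac{13}{108} + \frac{85}{a}}$ ($m{\left(Y,a \right)} = -2 + \sqrt{\frac{85}{a} + \frac{8 + 5}{56 + 52}} = -2 + \sqrt{\frac{85}{a} + \frac{13}{108}} = -2 + \sqrt{\frac{13}{108} + \frac{85}{a}}$)
$u = -38216$
$\frac{\sqrt{-14450 + 11819}}{u} + \frac{15716}{m{\left(197,-200 \right)}} = \frac{\sqrt{-14450 + 11819}}{-38216} + \frac{15716}{-2 + \frac{\sqrt{39 + \frac{27540}{-200}}}{18}} = \sqrt{-2631} \left(- \frac{1}{38216}\right) + \frac{15716}{-2 + \frac{\sqrt{39 + 27540 \left(- \frac{1}{200}\right)}}{18}} = i \sqrt{2631} \left(- \frac{1}{38216}\right) + \frac{15716}{-2 + \frac{\sqrt{39 - \frac{1377}{10}}}{18}} = - \frac{i \sqrt{2631}}{38216} + \frac{15716}{-2 + \frac{\sqrt{- \frac{987}{10}}}{18}} = - \frac{i \sqrt{2631}}{38216} + \frac{15716}{-2 + \frac{\frac{1}{10} i \sqrt{9870}}{18}} = - \frac{i \sqrt{2631}}{38216} + \frac{15716}{-2 + \frac{i \sqrt{9870}}{180}} = \frac{15716}{-2 + \frac{i \sqrt{9870}}{180}} - \frac{i \sqrt{2631}}{38216}$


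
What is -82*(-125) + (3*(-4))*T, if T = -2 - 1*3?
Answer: 10310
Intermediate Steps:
T = -5 (T = -2 - 3 = -5)
-82*(-125) + (3*(-4))*T = -82*(-125) + (3*(-4))*(-5) = 10250 - 12*(-5) = 10250 + 60 = 10310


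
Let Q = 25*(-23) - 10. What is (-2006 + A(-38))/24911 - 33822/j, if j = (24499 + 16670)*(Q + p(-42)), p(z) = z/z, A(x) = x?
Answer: -8050121797/99821266676 ≈ -0.080645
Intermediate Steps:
p(z) = 1
Q = -585 (Q = -575 - 10 = -585)
j = -24042696 (j = (24499 + 16670)*(-585 + 1) = 41169*(-584) = -24042696)
(-2006 + A(-38))/24911 - 33822/j = (-2006 - 38)/24911 - 33822/(-24042696) = -2044*1/24911 - 33822*(-1/24042696) = -2044/24911 + 5637/4007116 = -8050121797/99821266676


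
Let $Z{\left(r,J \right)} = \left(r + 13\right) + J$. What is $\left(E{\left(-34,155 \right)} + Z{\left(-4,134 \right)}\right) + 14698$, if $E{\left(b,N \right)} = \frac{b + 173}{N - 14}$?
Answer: $\frac{2092720}{141} \approx 14842.0$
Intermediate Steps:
$E{\left(b,N \right)} = \frac{173 + b}{-14 + N}$
$Z{\left(r,J \right)} = 13 + J + r$ ($Z{\left(r,J \right)} = \left(13 + r\right) + J = 13 + J + r$)
$\left(E{\left(-34,155 \right)} + Z{\left(-4,134 \right)}\right) + 14698 = \left(\frac{173 - 34}{-14 + 155} + \left(13 + 134 - 4\right)\right) + 14698 = \left(\frac{1}{141} \cdot 139 + 143\right) + 14698 = \left(\frac{139}{141} + 143\right) + 14698 = \frac{20302}{141} + 14698 = \frac{2092720}{141}$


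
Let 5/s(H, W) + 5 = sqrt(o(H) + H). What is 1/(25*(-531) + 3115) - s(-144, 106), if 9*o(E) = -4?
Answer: 91379/619760 + 6*I*sqrt(13)/61 ≈ 0.14744 + 0.35464*I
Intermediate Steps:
o(E) = -4/9 (o(E) = (1/9)*(-4) = -4/9)
s(H, W) = 5/(-5 + sqrt(-4/9 + H))
1/(25*(-531) + 3115) - s(-144, 106) = 1/(25*(-531) + 3115) - 15/(-15 + sqrt(-4 + 9*(-144))) = 1/(-13275 + 3115) - 15/(-15 + sqrt(-4 - 1296)) = 1/(-10160) - 15/(-15 + sqrt(-1300)) = -1/10160 - 15/(-15 + 10*I*sqrt(13))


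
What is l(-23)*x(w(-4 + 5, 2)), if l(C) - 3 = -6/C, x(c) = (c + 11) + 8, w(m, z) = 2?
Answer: 1575/23 ≈ 68.478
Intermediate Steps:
x(c) = 19 + c (x(c) = (11 + c) + 8 = 19 + c)
l(C) = 3 - 6/C
l(-23)*x(w(-4 + 5, 2)) = (3 - 6/(-23))*(19 + 2) = (3 - 6*(-1/23))*21 = (3 + 6/23)*21 = (75/23)*21 = 1575/23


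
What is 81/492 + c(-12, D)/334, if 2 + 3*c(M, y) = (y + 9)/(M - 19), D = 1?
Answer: 137811/849028 ≈ 0.16232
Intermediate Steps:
c(M, y) = -2/3 + (9 + y)/(3*(-19 + M)) (c(M, y) = -2/3 + ((y + 9)/(M - 19))/3 = -2/3 + ((9 + y)/(-19 + M))/3 = -2/3 + (9 + y)/(3*(-19 + M)))
81/492 + c(-12, D)/334 = 81/492 + ((47 + 1 - 2*(-12))/(3*(-19 - 12)))/334 = 81*(1/492) + ((1/3)*(47 + 1 + 24)/(-31))*(1/334) = 27/164 + ((1/3)*(-1/31)*72)*(1/334) = 27/164 - 24/31*1/334 = 27/164 - 12/5177 = 137811/849028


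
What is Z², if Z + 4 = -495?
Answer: 249001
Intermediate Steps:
Z = -499 (Z = -4 - 495 = -499)
Z² = (-499)² = 249001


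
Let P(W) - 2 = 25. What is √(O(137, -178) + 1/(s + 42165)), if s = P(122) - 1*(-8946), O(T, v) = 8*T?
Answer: √318460468818/17046 ≈ 33.106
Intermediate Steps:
P(W) = 27 (P(W) = 2 + 25 = 27)
s = 8973 (s = 27 - 1*(-8946) = 27 + 8946 = 8973)
√(O(137, -178) + 1/(s + 42165)) = √(8*137 + 1/(8973 + 42165)) = √(1096 + 1/51138) = √(56047249/51138) = √318460468818/17046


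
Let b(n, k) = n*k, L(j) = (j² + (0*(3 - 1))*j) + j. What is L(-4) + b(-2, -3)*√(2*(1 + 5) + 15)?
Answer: 12 + 18*√3 ≈ 43.177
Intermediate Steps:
L(j) = j + j² (L(j) = (j² + (0*2)*j) + j = (j² + 0*j) + j = (j² + 0) + j = j² + j = j + j²)
b(n, k) = k*n
L(-4) + b(-2, -3)*√(2*(1 + 5) + 15) = -4*(1 - 4) + (-3*(-2))*√(2*(1 + 5) + 15) = -4*(-3) + 6*√(2*6 + 15) = 12 + 6*√(12 + 15) = 12 + 6*√27 = 12 + 6*(3*√3) = 12 + 18*√3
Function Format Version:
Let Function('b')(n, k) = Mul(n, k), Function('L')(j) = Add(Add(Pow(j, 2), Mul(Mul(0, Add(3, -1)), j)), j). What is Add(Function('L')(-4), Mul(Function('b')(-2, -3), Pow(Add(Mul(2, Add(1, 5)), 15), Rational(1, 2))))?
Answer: Add(12, Mul(18, Pow(3, Rational(1, 2)))) ≈ 43.177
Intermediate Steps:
Function('L')(j) = Add(j, Pow(j, 2)) (Function('L')(j) = Add(Add(Pow(j, 2), Mul(Mul(0, 2), j)), j) = Add(Add(Pow(j, 2), Mul(0, j)), j) = Add(Add(Pow(j, 2), 0), j) = Add(Pow(j, 2), j) = Add(j, Pow(j, 2)))
Function('b')(n, k) = Mul(k, n)
Add(Function('L')(-4), Mul(Function('b')(-2, -3), Pow(Add(Mul(2, Add(1, 5)), 15), Rational(1, 2)))) = Add(Mul(-4, Add(1, -4)), Mul(Mul(-3, -2), Pow(Add(Mul(2, Add(1, 5)), 15), Rational(1, 2)))) = Add(Mul(-4, -3), Mul(6, Pow(Add(Mul(2, 6), 15), Rational(1, 2)))) = Add(12, Mul(6, Pow(Add(12, 15), Rational(1, 2)))) = Add(12, Mul(6, Pow(27, Rational(1, 2)))) = Add(12, Mul(6, Mul(3, Pow(3, Rational(1, 2))))) = Add(12, Mul(18, Pow(3, Rational(1, 2))))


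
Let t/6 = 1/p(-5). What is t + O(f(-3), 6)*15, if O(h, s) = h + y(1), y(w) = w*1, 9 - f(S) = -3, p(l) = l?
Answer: 969/5 ≈ 193.80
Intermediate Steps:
f(S) = 12 (f(S) = 9 - 1*(-3) = 9 + 3 = 12)
y(w) = w
t = -6/5 (t = 6/(-5) = 6*(-⅕) = -6/5 ≈ -1.2000)
O(h, s) = 1 + h (O(h, s) = h + 1 = 1 + h)
t + O(f(-3), 6)*15 = -6/5 + (1 + 12)*15 = -6/5 + 13*15 = -6/5 + 195 = 969/5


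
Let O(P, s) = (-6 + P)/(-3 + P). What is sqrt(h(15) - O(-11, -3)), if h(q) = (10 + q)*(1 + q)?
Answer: sqrt(78162)/14 ≈ 19.970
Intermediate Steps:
h(q) = (1 + q)*(10 + q)
O(P, s) = (-6 + P)/(-3 + P)
sqrt(h(15) - O(-11, -3)) = sqrt((10 + 15**2 + 11*15) - (-6 - 11)/(-3 - 11)) = sqrt((10 + 225 + 165) - (-17)/(-14)) = sqrt(400 - (-1)*(-17)/14) = sqrt(400 - 1*17/14) = sqrt(400 - 17/14) = sqrt(5583/14) = sqrt(78162)/14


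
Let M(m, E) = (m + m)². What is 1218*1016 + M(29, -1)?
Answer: 1240852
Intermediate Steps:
M(m, E) = 4*m² (M(m, E) = (2*m)² = 4*m²)
1218*1016 + M(29, -1) = 1218*1016 + 4*29² = 1237488 + 4*841 = 1237488 + 3364 = 1240852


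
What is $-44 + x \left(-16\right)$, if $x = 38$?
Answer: $-652$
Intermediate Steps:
$-44 + x \left(-16\right) = -44 + 38 \left(-16\right) = -44 - 608 = -652$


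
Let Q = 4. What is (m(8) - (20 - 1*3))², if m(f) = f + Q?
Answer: 25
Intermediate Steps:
m(f) = 4 + f (m(f) = f + 4 = 4 + f)
(m(8) - (20 - 1*3))² = ((4 + 8) - (20 - 1*3))² = (12 - (20 - 3))² = (12 - 1*17)² = (12 - 17)² = (-5)² = 25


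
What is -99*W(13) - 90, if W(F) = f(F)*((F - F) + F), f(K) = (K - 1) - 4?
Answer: -10386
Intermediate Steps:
f(K) = -5 + K (f(K) = (-1 + K) - 4 = -5 + K)
W(F) = F*(-5 + F) (W(F) = (-5 + F)*((F - F) + F) = (-5 + F)*(0 + F) = (-5 + F)*F = F*(-5 + F))
-99*W(13) - 90 = -1287*(-5 + 13) - 90 = -1287*8 - 90 = -99*104 - 90 = -10296 - 90 = -10386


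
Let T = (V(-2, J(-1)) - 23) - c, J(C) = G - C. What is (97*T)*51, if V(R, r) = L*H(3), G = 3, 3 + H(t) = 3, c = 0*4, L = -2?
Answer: -113781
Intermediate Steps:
c = 0
H(t) = 0 (H(t) = -3 + 3 = 0)
J(C) = 3 - C
V(R, r) = 0 (V(R, r) = -2*0 = 0)
T = -23 (T = (0 - 23) - 1*0 = -23 + 0 = -23)
(97*T)*51 = (97*(-23))*51 = -2231*51 = -113781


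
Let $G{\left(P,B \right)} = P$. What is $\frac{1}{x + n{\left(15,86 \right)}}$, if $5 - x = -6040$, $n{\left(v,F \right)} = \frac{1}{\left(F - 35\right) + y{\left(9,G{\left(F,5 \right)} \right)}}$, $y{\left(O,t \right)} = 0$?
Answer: $\frac{51}{308296} \approx 0.00016543$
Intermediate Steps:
$n{\left(v,F \right)} = \frac{1}{-35 + F}$ ($n{\left(v,F \right)} = \frac{1}{\left(F - 35\right) + 0} = \frac{1}{\left(-35 + F\right) + 0} = \frac{1}{-35 + F}$)
$x = 6045$ ($x = 5 - -6040 = 5 + 6040 = 6045$)
$\frac{1}{x + n{\left(15,86 \right)}} = \frac{1}{6045 + \frac{1}{-35 + 86}} = \frac{1}{6045 + \frac{1}{51}} = \frac{1}{\frac{308296}{51}} = \frac{51}{308296}$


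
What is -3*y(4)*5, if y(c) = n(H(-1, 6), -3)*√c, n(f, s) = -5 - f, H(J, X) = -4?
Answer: 30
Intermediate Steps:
y(c) = -√c (y(c) = (-5 - 1*(-4))*√c = (-5 + 4)*√c = -√c)
-3*y(4)*5 = -(-3)*√4*5 = -(-3)*2*5 = -3*(-2)*5 = 6*5 = 30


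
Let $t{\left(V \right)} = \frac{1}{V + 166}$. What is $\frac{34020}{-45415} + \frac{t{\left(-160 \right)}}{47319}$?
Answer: $- \frac{1931741773}{2578790862} \approx -0.74909$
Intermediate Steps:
$t{\left(V \right)} = \frac{1}{166 + V}$
$\frac{34020}{-45415} + \frac{t{\left(-160 \right)}}{47319} = \frac{34020}{-45415} + \frac{1}{\left(166 - 160\right) 47319} = 34020 \left(- \frac{1}{45415}\right) + \frac{1}{6} \cdot \frac{1}{47319} = - \frac{6804}{9083} + \frac{1}{6} \cdot \frac{1}{47319} = - \frac{6804}{9083} + \frac{1}{283914} = - \frac{1931741773}{2578790862}$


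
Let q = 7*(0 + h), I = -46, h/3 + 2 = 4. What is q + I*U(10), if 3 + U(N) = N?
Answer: -280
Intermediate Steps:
h = 6 (h = -6 + 3*4 = -6 + 12 = 6)
U(N) = -3 + N
q = 42 (q = 7*(0 + 6) = 7*6 = 42)
q + I*U(10) = 42 - 46*(-3 + 10) = 42 - 46*7 = 42 - 322 = -280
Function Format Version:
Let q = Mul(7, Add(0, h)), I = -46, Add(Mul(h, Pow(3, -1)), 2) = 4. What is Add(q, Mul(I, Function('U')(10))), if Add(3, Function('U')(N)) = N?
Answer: -280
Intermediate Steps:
h = 6 (h = Add(-6, Mul(3, 4)) = Add(-6, 12) = 6)
Function('U')(N) = Add(-3, N)
q = 42 (q = Mul(7, Add(0, 6)) = Mul(7, 6) = 42)
Add(q, Mul(I, Function('U')(10))) = Add(42, Mul(-46, Add(-3, 10))) = Add(42, Mul(-46, 7)) = Add(42, -322) = -280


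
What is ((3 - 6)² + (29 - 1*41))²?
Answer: 9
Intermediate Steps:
((3 - 6)² + (29 - 1*41))² = ((-3)² + (29 - 41))² = (9 - 12)² = (-3)² = 9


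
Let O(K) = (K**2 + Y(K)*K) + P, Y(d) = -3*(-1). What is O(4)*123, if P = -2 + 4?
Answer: 3690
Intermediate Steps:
P = 2
Y(d) = 3
O(K) = 2 + K**2 + 3*K (O(K) = (K**2 + 3*K) + 2 = 2 + K**2 + 3*K)
O(4)*123 = (2 + 4**2 + 3*4)*123 = (2 + 16 + 12)*123 = 30*123 = 3690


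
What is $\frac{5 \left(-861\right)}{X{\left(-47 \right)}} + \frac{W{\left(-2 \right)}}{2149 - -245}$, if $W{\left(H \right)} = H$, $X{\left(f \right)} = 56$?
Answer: $- \frac{736163}{9576} \approx -76.876$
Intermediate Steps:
$\frac{5 \left(-861\right)}{X{\left(-47 \right)}} + \frac{W{\left(-2 \right)}}{2149 - -245} = \frac{5 \left(-861\right)}{56} - \frac{2}{2149 - -245} = \left(-4305\right) \frac{1}{56} - \frac{2}{2149 + 245} = - \frac{615}{8} - \frac{2}{2394} = - \frac{615}{8} - \frac{1}{1197} = - \frac{736163}{9576}$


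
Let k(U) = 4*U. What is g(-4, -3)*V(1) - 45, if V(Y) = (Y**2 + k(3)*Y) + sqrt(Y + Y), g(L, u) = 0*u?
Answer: -45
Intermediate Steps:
g(L, u) = 0
V(Y) = Y**2 + 12*Y + sqrt(2)*sqrt(Y) (V(Y) = (Y**2 + (4*3)*Y) + sqrt(Y + Y) = (Y**2 + 12*Y) + sqrt(2*Y) = (Y**2 + 12*Y) + sqrt(2)*sqrt(Y) = Y**2 + 12*Y + sqrt(2)*sqrt(Y))
g(-4, -3)*V(1) - 45 = 0*(1**2 + 12*1 + sqrt(2)*sqrt(1)) - 45 = 0*(1 + 12 + sqrt(2)*1) - 45 = 0*(1 + 12 + sqrt(2)) - 45 = 0*(13 + sqrt(2)) - 45 = 0 - 45 = -45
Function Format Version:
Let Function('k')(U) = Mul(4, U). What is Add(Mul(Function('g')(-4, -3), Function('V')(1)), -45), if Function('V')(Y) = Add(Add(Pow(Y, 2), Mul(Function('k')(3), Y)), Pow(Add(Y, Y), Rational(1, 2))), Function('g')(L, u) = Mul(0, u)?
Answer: -45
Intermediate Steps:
Function('g')(L, u) = 0
Function('V')(Y) = Add(Pow(Y, 2), Mul(12, Y), Mul(Pow(2, Rational(1, 2)), Pow(Y, Rational(1, 2)))) (Function('V')(Y) = Add(Add(Pow(Y, 2), Mul(Mul(4, 3), Y)), Pow(Add(Y, Y), Rational(1, 2))) = Add(Add(Pow(Y, 2), Mul(12, Y)), Pow(Mul(2, Y), Rational(1, 2))) = Add(Add(Pow(Y, 2), Mul(12, Y)), Mul(Pow(2, Rational(1, 2)), Pow(Y, Rational(1, 2)))) = Add(Pow(Y, 2), Mul(12, Y), Mul(Pow(2, Rational(1, 2)), Pow(Y, Rational(1, 2)))))
Add(Mul(Function('g')(-4, -3), Function('V')(1)), -45) = Add(Mul(0, Add(Pow(1, 2), Mul(12, 1), Mul(Pow(2, Rational(1, 2)), Pow(1, Rational(1, 2))))), -45) = Add(Mul(0, Add(1, 12, Mul(Pow(2, Rational(1, 2)), 1))), -45) = Add(Mul(0, Add(1, 12, Pow(2, Rational(1, 2)))), -45) = Add(Mul(0, Add(13, Pow(2, Rational(1, 2)))), -45) = Add(0, -45) = -45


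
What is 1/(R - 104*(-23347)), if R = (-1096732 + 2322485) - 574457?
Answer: 1/3079384 ≈ 3.2474e-7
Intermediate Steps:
R = 651296 (R = 1225753 - 574457 = 651296)
1/(R - 104*(-23347)) = 1/(651296 - 104*(-23347)) = 1/(651296 + 2428088) = 1/3079384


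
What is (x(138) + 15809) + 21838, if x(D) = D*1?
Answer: 37785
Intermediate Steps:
x(D) = D
(x(138) + 15809) + 21838 = (138 + 15809) + 21838 = 15947 + 21838 = 37785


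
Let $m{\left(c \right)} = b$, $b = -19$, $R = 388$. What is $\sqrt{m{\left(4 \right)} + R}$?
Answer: $3 \sqrt{41} \approx 19.209$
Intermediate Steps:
$m{\left(c \right)} = -19$
$\sqrt{m{\left(4 \right)} + R} = \sqrt{-19 + 388} = \sqrt{369} = 3 \sqrt{41}$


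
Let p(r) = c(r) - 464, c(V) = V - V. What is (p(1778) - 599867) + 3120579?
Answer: 2520248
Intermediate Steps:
c(V) = 0
p(r) = -464 (p(r) = 0 - 464 = -464)
(p(1778) - 599867) + 3120579 = (-464 - 599867) + 3120579 = -600331 + 3120579 = 2520248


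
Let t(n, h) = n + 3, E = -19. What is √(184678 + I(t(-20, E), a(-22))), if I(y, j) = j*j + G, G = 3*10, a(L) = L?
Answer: 2*√46298 ≈ 430.34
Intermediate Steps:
t(n, h) = 3 + n
G = 30
I(y, j) = 30 + j² (I(y, j) = j*j + 30 = j² + 30 = 30 + j²)
√(184678 + I(t(-20, E), a(-22))) = √(184678 + (30 + (-22)²)) = √(184678 + (30 + 484)) = √(184678 + 514) = √185192 = 2*√46298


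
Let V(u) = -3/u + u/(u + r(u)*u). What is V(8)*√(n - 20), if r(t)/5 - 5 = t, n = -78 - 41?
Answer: -95*I*√139/264 ≈ -4.2426*I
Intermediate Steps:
n = -119
r(t) = 25 + 5*t
V(u) = -3/u + u/(u + u*(25 + 5*u)) (V(u) = -3/u + u/(u + (25 + 5*u)*u) = -3/u + u/(u + u*(25 + 5*u)))
V(8)*√(n - 20) = (2*(-39 - 7*8)/(8*(26 + 5*8)))*√(-119 - 20) = (2*(⅛)*(-39 - 56)/(26 + 40))*√(-139) = (2*(⅛)*(-95)/66)*(I*√139) = (2*(⅛)*(1/66)*(-95))*(I*√139) = -95*I*√139/264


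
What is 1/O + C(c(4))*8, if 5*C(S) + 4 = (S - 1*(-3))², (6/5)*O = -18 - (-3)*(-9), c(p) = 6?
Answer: 9238/75 ≈ 123.17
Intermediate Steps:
O = -75/2 (O = 5*(-18 - (-3)*(-9))/6 = 5*(-18 - 1*27)/6 = 5*(-18 - 27)/6 = (⅚)*(-45) = -75/2 ≈ -37.500)
C(S) = -⅘ + (3 + S)²/5 (C(S) = -⅘ + (S - 1*(-3))²/5 = -⅘ + (S + 3)²/5 = -⅘ + (3 + S)²/5)
1/O + C(c(4))*8 = 1/(-75/2) + (-⅘ + (3 + 6)²/5)*8 = -2/75 + (-⅘ + (⅕)*9²)*8 = -2/75 + (-⅘ + (⅕)*81)*8 = -2/75 + (-⅘ + 81/5)*8 = -2/75 + (77/5)*8 = -2/75 + 616/5 = 9238/75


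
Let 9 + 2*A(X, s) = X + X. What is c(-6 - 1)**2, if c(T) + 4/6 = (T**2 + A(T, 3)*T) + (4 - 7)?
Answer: 570025/36 ≈ 15834.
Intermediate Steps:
A(X, s) = -9/2 + X (A(X, s) = -9/2 + (X + X)/2 = -9/2 + (2*X)/2 = -9/2 + X)
c(T) = -11/3 + T**2 + T*(-9/2 + T) (c(T) = -2/3 + ((T**2 + (-9/2 + T)*T) + (4 - 7)) = -2/3 + ((T**2 + T*(-9/2 + T)) - 3) = -2/3 + (-3 + T**2 + T*(-9/2 + T)) = -11/3 + T**2 + T*(-9/2 + T))
c(-6 - 1)**2 = (-11/3 + 2*(-6 - 1)**2 - 9*(-6 - 1)/2)**2 = (-11/3 + 2*(-7)**2 - 9/2*(-7))**2 = (-11/3 + 2*49 + 63/2)**2 = (-11/3 + 98 + 63/2)**2 = (755/6)**2 = 570025/36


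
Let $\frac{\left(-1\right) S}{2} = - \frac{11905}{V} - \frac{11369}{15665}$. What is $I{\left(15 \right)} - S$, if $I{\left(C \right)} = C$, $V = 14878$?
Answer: $\frac{1392339218}{116531935} \approx 11.948$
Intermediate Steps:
$S = \frac{355639807}{116531935}$ ($S = - 2 \left(- \frac{11905}{14878} - \frac{11369}{15665}\right) = \left(-2\right) \left(- \frac{355639807}{233063870}\right) = \frac{355639807}{116531935} \approx 3.0519$)
$I{\left(15 \right)} - S = 15 - \frac{355639807}{116531935} = \frac{1392339218}{116531935}$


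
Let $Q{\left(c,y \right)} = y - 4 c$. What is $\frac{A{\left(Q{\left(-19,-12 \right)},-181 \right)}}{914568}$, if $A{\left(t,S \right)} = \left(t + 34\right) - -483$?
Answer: $\frac{581}{914568} \approx 0.00063527$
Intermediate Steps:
$A{\left(t,S \right)} = 517 + t$ ($A{\left(t,S \right)} = \left(34 + t\right) + 483 = 517 + t$)
$\frac{A{\left(Q{\left(-19,-12 \right)},-181 \right)}}{914568} = \frac{517 - -64}{914568} = \left(517 + \left(-12 + 76\right)\right) \frac{1}{914568} = \left(517 + 64\right) \frac{1}{914568} = 581 \cdot \frac{1}{914568} = \frac{581}{914568}$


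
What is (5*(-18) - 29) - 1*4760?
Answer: -4879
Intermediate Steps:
(5*(-18) - 29) - 1*4760 = (-90 - 29) - 4760 = -119 - 4760 = -4879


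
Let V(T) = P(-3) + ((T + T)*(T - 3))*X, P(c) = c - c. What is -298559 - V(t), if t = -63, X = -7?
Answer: -240347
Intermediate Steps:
P(c) = 0
V(T) = -14*T*(-3 + T) (V(T) = 0 + ((T + T)*(T - 3))*(-7) = 0 + ((2*T)*(-3 + T))*(-7) = 0 + (2*T*(-3 + T))*(-7) = 0 - 14*T*(-3 + T) = -14*T*(-3 + T))
-298559 - V(t) = -298559 - 14*(-63)*(3 - 1*(-63)) = -298559 - 14*(-63)*(3 + 63) = -298559 - 14*(-63)*66 = -298559 - 1*(-58212) = -298559 + 58212 = -240347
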